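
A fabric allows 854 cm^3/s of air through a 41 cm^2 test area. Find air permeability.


Formula: Air Permeability = Airflow / Test Area
AP = 854 cm^3/s / 41 cm^2
AP = 20.8 cm^3/s/cm^2

20.8 cm^3/s/cm^2


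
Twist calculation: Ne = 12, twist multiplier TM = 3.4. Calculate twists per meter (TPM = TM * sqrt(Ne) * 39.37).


Formula: TPM = TM * sqrt(Ne) * 39.37
Step 1: sqrt(Ne) = sqrt(12) = 3.4641
Step 2: TM * sqrt(Ne) = 3.4 * 3.4641 = 11.7779
Step 3: TPM = 11.7779 * 39.37 = 464 twists/m

464 twists/m


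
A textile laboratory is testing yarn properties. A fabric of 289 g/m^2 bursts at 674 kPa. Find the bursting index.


Formula: Bursting Index = Bursting Strength / Fabric GSM
BI = 674 kPa / 289 g/m^2
BI = 2.332 kPa/(g/m^2)

2.332 kPa/(g/m^2)


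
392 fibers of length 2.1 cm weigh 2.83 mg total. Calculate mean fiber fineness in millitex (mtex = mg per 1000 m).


Formula: fineness (mtex) = mass (mg) / total length (km) = (mass_mg / total_length_m) * 1000
Step 1: Convert fiber length: 2.1 cm = 0.021 m
Step 2: Total fiber length = 392 * 0.021 = 8.232 m
Step 3: Linear density = 2.83 mg / 8.232 m = 0.3438 mg/m
Step 4: fineness = 0.3438 * 1000 = 343.8 mtex

343.8 mtex


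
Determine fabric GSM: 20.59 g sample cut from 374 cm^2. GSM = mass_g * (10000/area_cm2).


Formula: GSM = mass_g / area_m2
Step 1: Convert area: 374 cm^2 = 374 / 10000 = 0.0374 m^2
Step 2: GSM = 20.59 g / 0.0374 m^2 = 550.5 g/m^2

550.5 g/m^2


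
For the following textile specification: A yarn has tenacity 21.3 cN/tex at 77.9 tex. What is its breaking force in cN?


Formula: Breaking force = Tenacity * Linear density
F = 21.3 cN/tex * 77.9 tex
F = 1659.27 cN

1659.27 cN


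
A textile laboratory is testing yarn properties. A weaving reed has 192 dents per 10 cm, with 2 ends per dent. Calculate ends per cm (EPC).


Formula: EPC = (dents per 10 cm * ends per dent) / 10
Step 1: Total ends per 10 cm = 192 * 2 = 384
Step 2: EPC = 384 / 10 = 38.4 ends/cm

38.4 ends/cm


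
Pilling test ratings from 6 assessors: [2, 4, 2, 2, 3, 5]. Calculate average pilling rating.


Formula: Mean = sum / count
Sum = 2 + 4 + 2 + 2 + 3 + 5 = 18
Mean = 18 / 6 = 3.0

3.0


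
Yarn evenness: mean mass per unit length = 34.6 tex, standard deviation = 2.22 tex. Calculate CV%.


Formula: CV% = (standard deviation / mean) * 100
Step 1: Ratio = 2.22 / 34.6 = 0.064162
Step 2: CV% = 0.064162 * 100 = 6.4162% ≈ 6.4%

6.4%


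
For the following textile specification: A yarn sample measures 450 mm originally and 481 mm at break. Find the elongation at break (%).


Formula: Elongation (%) = ((L_break - L0) / L0) * 100
Step 1: Extension = 481 - 450 = 31 mm
Step 2: Elongation = (31 / 450) * 100
Step 3: Elongation = 0.068889 * 100 = 6.8889% ≈ 6.9%

6.9%


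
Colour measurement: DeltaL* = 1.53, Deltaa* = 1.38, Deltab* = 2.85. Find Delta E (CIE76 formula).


Formula: Delta E = sqrt(dL*^2 + da*^2 + db*^2)
Step 1: dL*^2 = 1.53^2 = 2.3409
Step 2: da*^2 = 1.38^2 = 1.9044
Step 3: db*^2 = 2.85^2 = 8.1225
Step 4: Sum = 2.3409 + 1.9044 + 8.1225 = 12.3678
Step 5: Delta E = sqrt(12.3678) = 3.52

3.52 Delta E


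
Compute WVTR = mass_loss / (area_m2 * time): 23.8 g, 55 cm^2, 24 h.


Formula: WVTR = mass_loss / (area * time)
Step 1: Convert area: 55 cm^2 = 0.0055 m^2
Step 2: WVTR = 23.8 g / (0.0055 m^2 * 24 h)
Step 3: WVTR = 23.8 / 0.132 = 180.3 g/m^2/h

180.3 g/m^2/h


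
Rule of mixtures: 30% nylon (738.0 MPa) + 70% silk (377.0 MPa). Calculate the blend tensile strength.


Formula: Blend property = (fraction_A * property_A) + (fraction_B * property_B)
Step 1: Contribution A = 30/100 * 738.0 MPa = 221.4 MPa
Step 2: Contribution B = 70/100 * 377.0 MPa = 263.9 MPa
Step 3: Blend tensile strength = 221.4 + 263.9 = 485.3 MPa

485.3 MPa


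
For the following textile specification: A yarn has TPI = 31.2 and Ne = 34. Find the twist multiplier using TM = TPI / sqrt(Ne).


Formula: TM = TPI / sqrt(Ne)
Step 1: sqrt(Ne) = sqrt(34) = 5.831
Step 2: TM = 31.2 / 5.831 = 5.35

5.35 TM


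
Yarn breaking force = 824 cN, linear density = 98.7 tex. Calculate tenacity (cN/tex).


Formula: Tenacity = Breaking force / Linear density
Tenacity = 824 cN / 98.7 tex
Tenacity = 8.35 cN/tex

8.35 cN/tex


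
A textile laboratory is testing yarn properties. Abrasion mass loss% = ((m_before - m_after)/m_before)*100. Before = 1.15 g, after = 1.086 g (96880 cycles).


Formula: Mass loss% = ((m_before - m_after) / m_before) * 100
Step 1: Mass loss = 1.15 - 1.086 = 0.064 g
Step 2: Ratio = 0.064 / 1.15 = 0.0556522
Step 3: Mass loss% = 0.0556522 * 100 = 5.56522% ≈ 5.57%

5.57%


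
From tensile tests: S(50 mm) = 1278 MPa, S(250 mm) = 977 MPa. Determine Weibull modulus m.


Formula: m = ln(L1/L2) / ln(S2/S1)
Step 1: ln(L1/L2) = ln(50/250) = -1.60944
Step 2: S2/S1 = 977/1278 = 0.76448
Step 3: ln(S2/S1) = ln(0.76448) = -0.26856
Step 4: m = -1.60944 / -0.26856 = 5.99

5.99 (Weibull m)


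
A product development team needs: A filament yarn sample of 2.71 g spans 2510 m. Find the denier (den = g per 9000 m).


Formula: den = (mass_g / length_m) * 9000
Substituting: den = (2.71 / 2510) * 9000
Intermediate: 2.71 / 2510 = 0.00107968 g/m
den = 0.00107968 * 9000 = 9.7 denier

9.7 denier


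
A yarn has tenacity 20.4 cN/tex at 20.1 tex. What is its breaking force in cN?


Formula: Breaking force = Tenacity * Linear density
F = 20.4 cN/tex * 20.1 tex
F = 410.04 cN

410.04 cN


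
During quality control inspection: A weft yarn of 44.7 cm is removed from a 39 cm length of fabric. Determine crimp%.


Formula: Crimp% = ((L_yarn - L_fabric) / L_fabric) * 100
Step 1: Extension = 44.7 - 39 = 5.7 cm
Step 2: Crimp% = (5.7 / 39) * 100
Step 3: Crimp% = 0.146154 * 100 = 14.6154% ≈ 14.6%

14.6%


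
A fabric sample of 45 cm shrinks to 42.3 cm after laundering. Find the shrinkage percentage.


Formula: Shrinkage% = ((L_before - L_after) / L_before) * 100
Step 1: Shrinkage = 45 - 42.3 = 2.7 cm
Step 2: Shrinkage% = (2.7 / 45) * 100
Step 3: Shrinkage% = 0.06 * 100 = 6.0%

6.0%


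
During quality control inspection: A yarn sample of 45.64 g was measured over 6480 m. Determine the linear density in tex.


Formula: Tex = (mass_g / length_m) * 1000
Substituting: Tex = (45.64 / 6480) * 1000
Intermediate: 45.64 / 6480 = 0.00704321 g/m
Tex = 0.00704321 * 1000 = 7.04 tex

7.04 tex


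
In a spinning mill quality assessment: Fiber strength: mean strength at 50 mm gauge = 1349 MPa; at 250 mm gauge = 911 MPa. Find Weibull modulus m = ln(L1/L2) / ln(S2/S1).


Formula: m = ln(L1/L2) / ln(S2/S1)
Step 1: ln(L1/L2) = ln(50/250) = -1.60944
Step 2: S2/S1 = 911/1349 = 0.67532
Step 3: ln(S2/S1) = ln(0.67532) = -0.39257
Step 4: m = -1.60944 / -0.39257 = 4.10

4.10 (Weibull m)


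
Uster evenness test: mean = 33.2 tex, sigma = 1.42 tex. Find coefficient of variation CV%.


Formula: CV% = (standard deviation / mean) * 100
Step 1: Ratio = 1.42 / 33.2 = 0.042771
Step 2: CV% = 0.042771 * 100 = 4.2771% ≈ 4.3%

4.3%


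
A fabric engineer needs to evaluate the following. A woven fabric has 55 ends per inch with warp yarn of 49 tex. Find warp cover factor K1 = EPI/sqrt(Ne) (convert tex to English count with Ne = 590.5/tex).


Formula: K1 = EPI / sqrt(Ne), with Ne = 590.5 / tex_warp
Step 1: Ne = 590.5 / 49 = 12.051
Step 2: sqrt(Ne) = sqrt(12.051) = 3.4715
Step 3: K1 = 55 / 3.4715 = 15.8

15.8


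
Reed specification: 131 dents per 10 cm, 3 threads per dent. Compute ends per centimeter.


Formula: EPC = (dents per 10 cm * ends per dent) / 10
Step 1: Total ends per 10 cm = 131 * 3 = 393
Step 2: EPC = 393 / 10 = 39.3 ends/cm

39.3 ends/cm


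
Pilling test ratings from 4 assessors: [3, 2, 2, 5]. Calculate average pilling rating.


Formula: Mean = sum / count
Sum = 3 + 2 + 2 + 5 = 12
Mean = 12 / 4 = 3.0

3.0


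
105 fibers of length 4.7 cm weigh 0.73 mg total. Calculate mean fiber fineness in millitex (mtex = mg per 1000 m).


Formula: fineness (mtex) = mass (mg) / total length (km) = (mass_mg / total_length_m) * 1000
Step 1: Convert fiber length: 4.7 cm = 0.047 m
Step 2: Total fiber length = 105 * 0.047 = 4.935 m
Step 3: Linear density = 0.73 mg / 4.935 m = 0.1479 mg/m
Step 4: fineness = 0.1479 * 1000 = 147.9 mtex

147.9 mtex


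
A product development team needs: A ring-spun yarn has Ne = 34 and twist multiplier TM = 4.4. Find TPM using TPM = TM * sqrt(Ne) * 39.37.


Formula: TPM = TM * sqrt(Ne) * 39.37
Step 1: sqrt(Ne) = sqrt(34) = 5.831
Step 2: TM * sqrt(Ne) = 4.4 * 5.831 = 25.6564
Step 3: TPM = 25.6564 * 39.37 = 1010 twists/m

1010 twists/m


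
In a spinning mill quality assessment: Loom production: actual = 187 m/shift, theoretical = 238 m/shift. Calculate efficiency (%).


Formula: Efficiency% = (Actual output / Theoretical output) * 100
Efficiency% = (187 / 238) * 100
Efficiency% = 0.785714 * 100 = 78.5714% ≈ 78.6%

78.6%


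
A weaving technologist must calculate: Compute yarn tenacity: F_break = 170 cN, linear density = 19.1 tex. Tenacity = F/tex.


Formula: Tenacity = Breaking force / Linear density
Tenacity = 170 cN / 19.1 tex
Tenacity = 8.90 cN/tex

8.90 cN/tex


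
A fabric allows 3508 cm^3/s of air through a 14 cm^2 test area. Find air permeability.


Formula: Air Permeability = Airflow / Test Area
AP = 3508 cm^3/s / 14 cm^2
AP = 250.6 cm^3/s/cm^2

250.6 cm^3/s/cm^2


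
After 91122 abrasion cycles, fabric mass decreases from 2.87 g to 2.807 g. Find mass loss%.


Formula: Mass loss% = ((m_before - m_after) / m_before) * 100
Step 1: Mass loss = 2.87 - 2.807 = 0.063 g
Step 2: Ratio = 0.063 / 2.87 = 0.0219512
Step 3: Mass loss% = 0.0219512 * 100 = 2.19512% ≈ 2.20%

2.20%


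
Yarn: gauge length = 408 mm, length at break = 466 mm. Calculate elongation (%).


Formula: Elongation (%) = ((L_break - L0) / L0) * 100
Step 1: Extension = 466 - 408 = 58 mm
Step 2: Elongation = (58 / 408) * 100
Step 3: Elongation = 0.142157 * 100 = 14.2157% ≈ 14.2%

14.2%


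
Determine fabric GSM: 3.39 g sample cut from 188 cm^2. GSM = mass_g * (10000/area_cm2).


Formula: GSM = mass_g / area_m2
Step 1: Convert area: 188 cm^2 = 188 / 10000 = 0.0188 m^2
Step 2: GSM = 3.39 g / 0.0188 m^2 = 180.3 g/m^2

180.3 g/m^2


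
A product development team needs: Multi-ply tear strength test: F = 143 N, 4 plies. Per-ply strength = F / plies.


Formula: Per-ply strength = Total force / Number of plies
Per-ply = 143 N / 4
Per-ply = 35.75 N

35.75 N


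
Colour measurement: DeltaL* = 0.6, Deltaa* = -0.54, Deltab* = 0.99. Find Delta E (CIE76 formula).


Formula: Delta E = sqrt(dL*^2 + da*^2 + db*^2)
Step 1: dL*^2 = 0.6^2 = 0.36
Step 2: da*^2 = (-0.54)^2 = 0.2916
Step 3: db*^2 = 0.99^2 = 0.9801
Step 4: Sum = 0.36 + 0.2916 + 0.9801 = 1.6317
Step 5: Delta E = sqrt(1.6317) = 1.28

1.28 Delta E


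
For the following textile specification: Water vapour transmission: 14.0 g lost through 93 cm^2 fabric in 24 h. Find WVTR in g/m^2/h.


Formula: WVTR = mass_loss / (area * time)
Step 1: Convert area: 93 cm^2 = 0.0093 m^2
Step 2: WVTR = 14.0 g / (0.0093 m^2 * 24 h)
Step 3: WVTR = 14.0 / 0.2232 = 62.7 g/m^2/h

62.7 g/m^2/h


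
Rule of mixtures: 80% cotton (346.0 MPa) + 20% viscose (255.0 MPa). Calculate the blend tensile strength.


Formula: Blend property = (fraction_A * property_A) + (fraction_B * property_B)
Step 1: Contribution A = 80/100 * 346.0 MPa = 276.8 MPa
Step 2: Contribution B = 20/100 * 255.0 MPa = 51.0 MPa
Step 3: Blend tensile strength = 276.8 + 51.0 = 327.8 MPa

327.8 MPa


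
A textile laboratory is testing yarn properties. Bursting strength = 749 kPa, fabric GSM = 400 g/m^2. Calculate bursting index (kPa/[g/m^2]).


Formula: Bursting Index = Bursting Strength / Fabric GSM
BI = 749 kPa / 400 g/m^2
BI = 1.873 kPa/(g/m^2)

1.873 kPa/(g/m^2)


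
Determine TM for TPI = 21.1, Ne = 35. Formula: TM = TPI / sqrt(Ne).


Formula: TM = TPI / sqrt(Ne)
Step 1: sqrt(Ne) = sqrt(35) = 5.9161
Step 2: TM = 21.1 / 5.9161 = 3.57

3.57 TM


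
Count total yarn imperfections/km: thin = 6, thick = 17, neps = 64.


Formula: Total = thin places + thick places + neps
Total = 6 + 17 + 64
Total = 87 imperfections/km

87 imperfections/km


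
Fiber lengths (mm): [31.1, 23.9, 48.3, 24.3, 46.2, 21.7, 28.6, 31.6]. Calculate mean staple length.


Formula: Mean = sum of lengths / count
Sum = 31.1 + 23.9 + 48.3 + 24.3 + 46.2 + 21.7 + 28.6 + 31.6
Sum = 255.7 mm
Mean = 255.7 / 8 = 31.96 mm

31.96 mm


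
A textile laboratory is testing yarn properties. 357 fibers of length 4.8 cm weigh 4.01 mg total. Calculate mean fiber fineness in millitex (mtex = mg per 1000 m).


Formula: fineness (mtex) = mass (mg) / total length (km) = (mass_mg / total_length_m) * 1000
Step 1: Convert fiber length: 4.8 cm = 0.048 m
Step 2: Total fiber length = 357 * 0.048 = 17.136 m
Step 3: Linear density = 4.01 mg / 17.136 m = 0.2340 mg/m
Step 4: fineness = 0.2340 * 1000 = 234.0 mtex

234.0 mtex


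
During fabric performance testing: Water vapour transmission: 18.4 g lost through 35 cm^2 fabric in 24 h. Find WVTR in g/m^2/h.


Formula: WVTR = mass_loss / (area * time)
Step 1: Convert area: 35 cm^2 = 0.0035 m^2
Step 2: WVTR = 18.4 g / (0.0035 m^2 * 24 h)
Step 3: WVTR = 18.4 / 0.084 = 219.0 g/m^2/h

219.0 g/m^2/h


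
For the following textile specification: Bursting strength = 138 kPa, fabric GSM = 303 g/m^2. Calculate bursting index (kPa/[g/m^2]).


Formula: Bursting Index = Bursting Strength / Fabric GSM
BI = 138 kPa / 303 g/m^2
BI = 0.455 kPa/(g/m^2)

0.455 kPa/(g/m^2)


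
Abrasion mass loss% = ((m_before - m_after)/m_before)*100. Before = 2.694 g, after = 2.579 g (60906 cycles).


Formula: Mass loss% = ((m_before - m_after) / m_before) * 100
Step 1: Mass loss = 2.694 - 2.579 = 0.115 g
Step 2: Ratio = 0.115 / 2.694 = 0.0426875
Step 3: Mass loss% = 0.0426875 * 100 = 4.26875% ≈ 4.27%

4.27%


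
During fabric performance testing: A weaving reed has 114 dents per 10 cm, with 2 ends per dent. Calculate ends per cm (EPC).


Formula: EPC = (dents per 10 cm * ends per dent) / 10
Step 1: Total ends per 10 cm = 114 * 2 = 228
Step 2: EPC = 228 / 10 = 22.8 ends/cm

22.8 ends/cm


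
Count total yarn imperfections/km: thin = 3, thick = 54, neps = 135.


Formula: Total = thin places + thick places + neps
Total = 3 + 54 + 135
Total = 192 imperfections/km

192 imperfections/km


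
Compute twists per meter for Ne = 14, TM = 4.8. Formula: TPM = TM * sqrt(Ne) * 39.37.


Formula: TPM = TM * sqrt(Ne) * 39.37
Step 1: sqrt(Ne) = sqrt(14) = 3.7417
Step 2: TM * sqrt(Ne) = 4.8 * 3.7417 = 17.9602
Step 3: TPM = 17.9602 * 39.37 = 707 twists/m

707 twists/m


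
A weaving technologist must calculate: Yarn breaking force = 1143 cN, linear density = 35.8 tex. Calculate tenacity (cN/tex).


Formula: Tenacity = Breaking force / Linear density
Tenacity = 1143 cN / 35.8 tex
Tenacity = 31.93 cN/tex

31.93 cN/tex


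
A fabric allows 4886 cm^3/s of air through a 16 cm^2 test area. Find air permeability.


Formula: Air Permeability = Airflow / Test Area
AP = 4886 cm^3/s / 16 cm^2
AP = 305.4 cm^3/s/cm^2

305.4 cm^3/s/cm^2


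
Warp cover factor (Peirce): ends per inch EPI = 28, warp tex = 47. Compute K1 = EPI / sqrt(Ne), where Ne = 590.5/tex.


Formula: K1 = EPI / sqrt(Ne), with Ne = 590.5 / tex_warp
Step 1: Ne = 590.5 / 47 = 12.564
Step 2: sqrt(Ne) = sqrt(12.564) = 3.5446
Step 3: K1 = 28 / 3.5446 = 7.9

7.9


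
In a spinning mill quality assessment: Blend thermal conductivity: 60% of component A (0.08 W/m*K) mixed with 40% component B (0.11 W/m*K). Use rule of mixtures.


Formula: Blend property = (fraction_A * property_A) + (fraction_B * property_B)
Step 1: Contribution A = 60/100 * 0.08 W/m*K = 0.048 W/m*K
Step 2: Contribution B = 40/100 * 0.11 W/m*K = 0.044 W/m*K
Step 3: Blend thermal conductivity = 0.048 + 0.044 = 0.092 W/m*K

0.092 W/m*K


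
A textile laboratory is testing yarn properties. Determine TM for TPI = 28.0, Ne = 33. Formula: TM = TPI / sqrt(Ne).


Formula: TM = TPI / sqrt(Ne)
Step 1: sqrt(Ne) = sqrt(33) = 5.7446
Step 2: TM = 28.0 / 5.7446 = 4.87

4.87 TM


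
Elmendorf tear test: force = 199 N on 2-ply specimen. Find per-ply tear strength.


Formula: Per-ply strength = Total force / Number of plies
Per-ply = 199 N / 2
Per-ply = 99.5 N

99.5 N


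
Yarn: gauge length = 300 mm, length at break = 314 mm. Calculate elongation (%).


Formula: Elongation (%) = ((L_break - L0) / L0) * 100
Step 1: Extension = 314 - 300 = 14 mm
Step 2: Elongation = (14 / 300) * 100
Step 3: Elongation = 0.046667 * 100 = 4.6667% ≈ 4.7%

4.7%


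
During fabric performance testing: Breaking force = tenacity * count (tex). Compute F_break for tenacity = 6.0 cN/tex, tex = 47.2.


Formula: Breaking force = Tenacity * Linear density
F = 6.0 cN/tex * 47.2 tex
F = 283.20 cN

283.20 cN


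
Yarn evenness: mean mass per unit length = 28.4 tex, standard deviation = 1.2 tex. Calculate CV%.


Formula: CV% = (standard deviation / mean) * 100
Step 1: Ratio = 1.2 / 28.4 = 0.042254
Step 2: CV% = 0.042254 * 100 = 4.2254% ≈ 4.2%

4.2%


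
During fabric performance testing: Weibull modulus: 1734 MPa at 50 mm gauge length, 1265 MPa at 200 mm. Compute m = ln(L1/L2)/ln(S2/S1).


Formula: m = ln(L1/L2) / ln(S2/S1)
Step 1: ln(L1/L2) = ln(50/200) = -1.38629
Step 2: S2/S1 = 1265/1734 = 0.72953
Step 3: ln(S2/S1) = ln(0.72953) = -0.31535
Step 4: m = -1.38629 / -0.31535 = 4.40

4.40 (Weibull m)


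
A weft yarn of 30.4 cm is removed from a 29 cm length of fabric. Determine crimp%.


Formula: Crimp% = ((L_yarn - L_fabric) / L_fabric) * 100
Step 1: Extension = 30.4 - 29 = 1.4 cm
Step 2: Crimp% = (1.4 / 29) * 100
Step 3: Crimp% = 0.048276 * 100 = 4.8276% ≈ 4.8%

4.8%


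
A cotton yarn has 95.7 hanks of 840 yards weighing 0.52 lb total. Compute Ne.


Formula: Ne = hanks / mass_lb
Substituting: Ne = 95.7 / 0.52
Ne = 184.0

184.0 Ne


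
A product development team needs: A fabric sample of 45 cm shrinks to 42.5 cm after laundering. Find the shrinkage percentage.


Formula: Shrinkage% = ((L_before - L_after) / L_before) * 100
Step 1: Shrinkage = 45 - 42.5 = 2.5 cm
Step 2: Shrinkage% = (2.5 / 45) * 100
Step 3: Shrinkage% = 0.055556 * 100 = 5.5556% ≈ 5.6%

5.6%


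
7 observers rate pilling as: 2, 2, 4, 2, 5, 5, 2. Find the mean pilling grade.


Formula: Mean = sum / count
Sum = 2 + 2 + 4 + 2 + 5 + 5 + 2 = 22
Mean = 22 / 7 = 3.1

3.1


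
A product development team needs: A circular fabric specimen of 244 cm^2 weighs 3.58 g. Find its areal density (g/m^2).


Formula: GSM = mass_g / area_m2
Step 1: Convert area: 244 cm^2 = 244 / 10000 = 0.0244 m^2
Step 2: GSM = 3.58 g / 0.0244 m^2 = 146.7 g/m^2

146.7 g/m^2


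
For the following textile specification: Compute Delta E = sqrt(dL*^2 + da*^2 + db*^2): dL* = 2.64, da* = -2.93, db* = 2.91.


Formula: Delta E = sqrt(dL*^2 + da*^2 + db*^2)
Step 1: dL*^2 = 2.64^2 = 6.9696
Step 2: da*^2 = (-2.93)^2 = 8.5849
Step 3: db*^2 = 2.91^2 = 8.4681
Step 4: Sum = 6.9696 + 8.5849 + 8.4681 = 24.0226
Step 5: Delta E = sqrt(24.0226) = 4.9

4.9 Delta E


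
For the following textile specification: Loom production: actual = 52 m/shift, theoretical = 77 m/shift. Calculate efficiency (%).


Formula: Efficiency% = (Actual output / Theoretical output) * 100
Efficiency% = (52 / 77) * 100
Efficiency% = 0.675325 * 100 = 67.5325% ≈ 67.5%

67.5%


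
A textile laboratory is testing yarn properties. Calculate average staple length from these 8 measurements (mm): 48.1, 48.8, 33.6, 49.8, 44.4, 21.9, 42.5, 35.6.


Formula: Mean = sum of lengths / count
Sum = 48.1 + 48.8 + 33.6 + 49.8 + 44.4 + 21.9 + 42.5 + 35.6
Sum = 324.7 mm
Mean = 324.7 / 8 = 40.59 mm

40.59 mm


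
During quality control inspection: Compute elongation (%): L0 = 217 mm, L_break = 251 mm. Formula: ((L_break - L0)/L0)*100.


Formula: Elongation (%) = ((L_break - L0) / L0) * 100
Step 1: Extension = 251 - 217 = 34 mm
Step 2: Elongation = (34 / 217) * 100
Step 3: Elongation = 0.156682 * 100 = 15.6682% ≈ 15.7%

15.7%


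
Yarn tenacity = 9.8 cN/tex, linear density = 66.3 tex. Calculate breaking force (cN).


Formula: Breaking force = Tenacity * Linear density
F = 9.8 cN/tex * 66.3 tex
F = 649.74 cN

649.74 cN


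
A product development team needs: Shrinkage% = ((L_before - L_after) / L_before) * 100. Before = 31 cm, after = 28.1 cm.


Formula: Shrinkage% = ((L_before - L_after) / L_before) * 100
Step 1: Shrinkage = 31 - 28.1 = 2.9 cm
Step 2: Shrinkage% = (2.9 / 31) * 100
Step 3: Shrinkage% = 0.093548 * 100 = 9.3548% ≈ 9.4%

9.4%


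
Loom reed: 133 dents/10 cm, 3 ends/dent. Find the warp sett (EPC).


Formula: EPC = (dents per 10 cm * ends per dent) / 10
Step 1: Total ends per 10 cm = 133 * 3 = 399
Step 2: EPC = 399 / 10 = 39.9 ends/cm

39.9 ends/cm


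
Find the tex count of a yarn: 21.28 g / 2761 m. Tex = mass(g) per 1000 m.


Formula: Tex = (mass_g / length_m) * 1000
Substituting: Tex = (21.28 / 2761) * 1000
Intermediate: 21.28 / 2761 = 0.00770735 g/m
Tex = 0.00770735 * 1000 = 7.71 tex

7.71 tex


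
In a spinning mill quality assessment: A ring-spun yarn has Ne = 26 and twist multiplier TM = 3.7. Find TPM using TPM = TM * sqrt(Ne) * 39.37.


Formula: TPM = TM * sqrt(Ne) * 39.37
Step 1: sqrt(Ne) = sqrt(26) = 5.099
Step 2: TM * sqrt(Ne) = 3.7 * 5.099 = 18.8663
Step 3: TPM = 18.8663 * 39.37 = 743 twists/m

743 twists/m


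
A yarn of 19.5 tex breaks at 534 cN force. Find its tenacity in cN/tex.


Formula: Tenacity = Breaking force / Linear density
Tenacity = 534 cN / 19.5 tex
Tenacity = 27.38 cN/tex

27.38 cN/tex


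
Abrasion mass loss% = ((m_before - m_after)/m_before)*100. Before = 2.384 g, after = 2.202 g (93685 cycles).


Formula: Mass loss% = ((m_before - m_after) / m_before) * 100
Step 1: Mass loss = 2.384 - 2.202 = 0.182 g
Step 2: Ratio = 0.182 / 2.384 = 0.0763423
Step 3: Mass loss% = 0.0763423 * 100 = 7.63423% ≈ 7.63%

7.63%


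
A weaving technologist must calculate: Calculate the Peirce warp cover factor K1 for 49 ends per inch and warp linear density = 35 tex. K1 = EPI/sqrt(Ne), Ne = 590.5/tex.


Formula: K1 = EPI / sqrt(Ne), with Ne = 590.5 / tex_warp
Step 1: Ne = 590.5 / 35 = 16.871
Step 2: sqrt(Ne) = sqrt(16.871) = 4.1074
Step 3: K1 = 49 / 4.1074 = 11.9

11.9


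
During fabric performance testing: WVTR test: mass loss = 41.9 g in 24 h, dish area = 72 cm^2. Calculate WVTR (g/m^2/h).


Formula: WVTR = mass_loss / (area * time)
Step 1: Convert area: 72 cm^2 = 0.0072 m^2
Step 2: WVTR = 41.9 g / (0.0072 m^2 * 24 h)
Step 3: WVTR = 41.9 / 0.1728 = 242.5 g/m^2/h

242.5 g/m^2/h


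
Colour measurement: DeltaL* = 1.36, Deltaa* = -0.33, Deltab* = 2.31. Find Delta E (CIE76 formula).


Formula: Delta E = sqrt(dL*^2 + da*^2 + db*^2)
Step 1: dL*^2 = 1.36^2 = 1.8496
Step 2: da*^2 = (-0.33)^2 = 0.1089
Step 3: db*^2 = 2.31^2 = 5.3361
Step 4: Sum = 1.8496 + 0.1089 + 5.3361 = 7.2946
Step 5: Delta E = sqrt(7.2946) = 2.7

2.7 Delta E


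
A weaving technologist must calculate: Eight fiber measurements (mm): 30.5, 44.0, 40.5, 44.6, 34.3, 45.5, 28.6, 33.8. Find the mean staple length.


Formula: Mean = sum of lengths / count
Sum = 30.5 + 44.0 + 40.5 + 44.6 + 34.3 + 45.5 + 28.6 + 33.8
Sum = 301.8 mm
Mean = 301.8 / 8 = 37.73 mm

37.73 mm


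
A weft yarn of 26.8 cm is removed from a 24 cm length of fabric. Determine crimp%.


Formula: Crimp% = ((L_yarn - L_fabric) / L_fabric) * 100
Step 1: Extension = 26.8 - 24 = 2.8 cm
Step 2: Crimp% = (2.8 / 24) * 100
Step 3: Crimp% = 0.116667 * 100 = 11.6667% ≈ 11.7%

11.7%


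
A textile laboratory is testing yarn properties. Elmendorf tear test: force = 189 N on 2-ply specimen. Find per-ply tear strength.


Formula: Per-ply strength = Total force / Number of plies
Per-ply = 189 N / 2
Per-ply = 94.5 N

94.5 N


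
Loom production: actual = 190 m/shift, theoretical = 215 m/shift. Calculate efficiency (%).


Formula: Efficiency% = (Actual output / Theoretical output) * 100
Efficiency% = (190 / 215) * 100
Efficiency% = 0.883721 * 100 = 88.3721% ≈ 88.4%

88.4%


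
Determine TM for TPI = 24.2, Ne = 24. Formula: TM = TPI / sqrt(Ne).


Formula: TM = TPI / sqrt(Ne)
Step 1: sqrt(Ne) = sqrt(24) = 4.899
Step 2: TM = 24.2 / 4.899 = 4.94

4.94 TM


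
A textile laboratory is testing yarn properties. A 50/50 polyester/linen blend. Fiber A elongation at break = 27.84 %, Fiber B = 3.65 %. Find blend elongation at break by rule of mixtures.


Formula: Blend property = (fraction_A * property_A) + (fraction_B * property_B)
Step 1: Contribution A = 50/100 * 27.84 % = 13.92 %
Step 2: Contribution B = 50/100 * 3.65 % = 1.825 %
Step 3: Blend elongation at break = 13.92 + 1.825 = 15.745 %

15.745 %


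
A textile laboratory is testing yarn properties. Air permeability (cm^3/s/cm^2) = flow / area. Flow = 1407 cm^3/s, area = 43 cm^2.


Formula: Air Permeability = Airflow / Test Area
AP = 1407 cm^3/s / 43 cm^2
AP = 32.7 cm^3/s/cm^2

32.7 cm^3/s/cm^2


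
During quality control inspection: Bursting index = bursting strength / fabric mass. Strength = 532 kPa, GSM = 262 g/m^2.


Formula: Bursting Index = Bursting Strength / Fabric GSM
BI = 532 kPa / 262 g/m^2
BI = 2.031 kPa/(g/m^2)

2.031 kPa/(g/m^2)


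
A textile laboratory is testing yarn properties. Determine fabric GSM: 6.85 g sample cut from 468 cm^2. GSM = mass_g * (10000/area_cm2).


Formula: GSM = mass_g / area_m2
Step 1: Convert area: 468 cm^2 = 468 / 10000 = 0.0468 m^2
Step 2: GSM = 6.85 g / 0.0468 m^2 = 146.4 g/m^2

146.4 g/m^2


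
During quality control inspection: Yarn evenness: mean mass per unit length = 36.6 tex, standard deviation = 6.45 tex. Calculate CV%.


Formula: CV% = (standard deviation / mean) * 100
Step 1: Ratio = 6.45 / 36.6 = 0.17623
Step 2: CV% = 0.17623 * 100 = 17.623% ≈ 17.6%

17.6%


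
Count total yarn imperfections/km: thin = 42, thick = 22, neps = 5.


Formula: Total = thin places + thick places + neps
Total = 42 + 22 + 5
Total = 69 imperfections/km

69 imperfections/km


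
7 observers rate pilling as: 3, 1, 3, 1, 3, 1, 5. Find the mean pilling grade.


Formula: Mean = sum / count
Sum = 3 + 1 + 3 + 1 + 3 + 1 + 5 = 17
Mean = 17 / 7 = 2.4

2.4


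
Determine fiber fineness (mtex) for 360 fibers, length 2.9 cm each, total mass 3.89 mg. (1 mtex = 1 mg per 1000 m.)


Formula: fineness (mtex) = mass (mg) / total length (km) = (mass_mg / total_length_m) * 1000
Step 1: Convert fiber length: 2.9 cm = 0.029 m
Step 2: Total fiber length = 360 * 0.029 = 10.44 m
Step 3: Linear density = 3.89 mg / 10.44 m = 0.3726 mg/m
Step 4: fineness = 0.3726 * 1000 = 372.6 mtex

372.6 mtex


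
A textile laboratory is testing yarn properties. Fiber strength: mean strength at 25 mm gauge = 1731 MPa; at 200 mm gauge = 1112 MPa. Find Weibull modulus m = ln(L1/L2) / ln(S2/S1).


Formula: m = ln(L1/L2) / ln(S2/S1)
Step 1: ln(L1/L2) = ln(25/200) = -2.07944
Step 2: S2/S1 = 1112/1731 = 0.6424
Step 3: ln(S2/S1) = ln(0.6424) = -0.44254
Step 4: m = -2.07944 / -0.44254 = 4.70

4.70 (Weibull m)


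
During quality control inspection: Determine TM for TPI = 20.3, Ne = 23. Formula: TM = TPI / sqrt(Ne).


Formula: TM = TPI / sqrt(Ne)
Step 1: sqrt(Ne) = sqrt(23) = 4.7958
Step 2: TM = 20.3 / 4.7958 = 4.23

4.23 TM


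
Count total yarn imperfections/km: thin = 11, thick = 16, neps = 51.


Formula: Total = thin places + thick places + neps
Total = 11 + 16 + 51
Total = 78 imperfections/km

78 imperfections/km


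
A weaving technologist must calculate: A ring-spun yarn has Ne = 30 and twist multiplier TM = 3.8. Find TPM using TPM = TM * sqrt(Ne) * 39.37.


Formula: TPM = TM * sqrt(Ne) * 39.37
Step 1: sqrt(Ne) = sqrt(30) = 5.4772
Step 2: TM * sqrt(Ne) = 3.8 * 5.4772 = 20.8134
Step 3: TPM = 20.8134 * 39.37 = 819 twists/m

819 twists/m


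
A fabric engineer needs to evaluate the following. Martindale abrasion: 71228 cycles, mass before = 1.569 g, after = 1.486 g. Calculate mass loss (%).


Formula: Mass loss% = ((m_before - m_after) / m_before) * 100
Step 1: Mass loss = 1.569 - 1.486 = 0.083 g
Step 2: Ratio = 0.083 / 1.569 = 0.0528999
Step 3: Mass loss% = 0.0528999 * 100 = 5.28999% ≈ 5.29%

5.29%


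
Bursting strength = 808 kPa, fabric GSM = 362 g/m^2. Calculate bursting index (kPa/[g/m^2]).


Formula: Bursting Index = Bursting Strength / Fabric GSM
BI = 808 kPa / 362 g/m^2
BI = 2.232 kPa/(g/m^2)

2.232 kPa/(g/m^2)


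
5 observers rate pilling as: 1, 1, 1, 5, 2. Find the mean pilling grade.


Formula: Mean = sum / count
Sum = 1 + 1 + 1 + 5 + 2 = 10
Mean = 10 / 5 = 2.0

2.0


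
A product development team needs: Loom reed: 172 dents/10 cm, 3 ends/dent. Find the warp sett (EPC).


Formula: EPC = (dents per 10 cm * ends per dent) / 10
Step 1: Total ends per 10 cm = 172 * 3 = 516
Step 2: EPC = 516 / 10 = 51.6 ends/cm

51.6 ends/cm


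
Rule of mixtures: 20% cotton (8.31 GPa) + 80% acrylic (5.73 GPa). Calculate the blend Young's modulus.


Formula: Blend property = (fraction_A * property_A) + (fraction_B * property_B)
Step 1: Contribution A = 20/100 * 8.31 GPa = 1.662 GPa
Step 2: Contribution B = 80/100 * 5.73 GPa = 4.584 GPa
Step 3: Blend Young's modulus = 1.662 + 4.584 = 6.246 GPa

6.246 GPa


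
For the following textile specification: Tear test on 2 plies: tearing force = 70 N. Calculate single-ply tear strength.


Formula: Per-ply strength = Total force / Number of plies
Per-ply = 70 N / 2
Per-ply = 35 N

35 N


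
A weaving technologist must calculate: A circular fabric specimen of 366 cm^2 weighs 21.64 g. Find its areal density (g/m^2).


Formula: GSM = mass_g / area_m2
Step 1: Convert area: 366 cm^2 = 366 / 10000 = 0.0366 m^2
Step 2: GSM = 21.64 g / 0.0366 m^2 = 591.3 g/m^2

591.3 g/m^2


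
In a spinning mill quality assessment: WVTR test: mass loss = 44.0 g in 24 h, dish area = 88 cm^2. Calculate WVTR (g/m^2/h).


Formula: WVTR = mass_loss / (area * time)
Step 1: Convert area: 88 cm^2 = 0.0088 m^2
Step 2: WVTR = 44.0 g / (0.0088 m^2 * 24 h)
Step 3: WVTR = 44.0 / 0.2112 = 208.3 g/m^2/h

208.3 g/m^2/h


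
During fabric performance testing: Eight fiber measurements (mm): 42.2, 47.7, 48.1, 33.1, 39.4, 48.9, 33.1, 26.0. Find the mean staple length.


Formula: Mean = sum of lengths / count
Sum = 42.2 + 47.7 + 48.1 + 33.1 + 39.4 + 48.9 + 33.1 + 26.0
Sum = 318.5 mm
Mean = 318.5 / 8 = 39.81 mm

39.81 mm


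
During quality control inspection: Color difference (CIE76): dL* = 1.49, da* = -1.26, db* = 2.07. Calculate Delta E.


Formula: Delta E = sqrt(dL*^2 + da*^2 + db*^2)
Step 1: dL*^2 = 1.49^2 = 2.2201
Step 2: da*^2 = (-1.26)^2 = 1.5876
Step 3: db*^2 = 2.07^2 = 4.2849
Step 4: Sum = 2.2201 + 1.5876 + 4.2849 = 8.0926
Step 5: Delta E = sqrt(8.0926) = 2.84

2.84 Delta E


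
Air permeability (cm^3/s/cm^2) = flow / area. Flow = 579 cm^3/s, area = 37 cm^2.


Formula: Air Permeability = Airflow / Test Area
AP = 579 cm^3/s / 37 cm^2
AP = 15.6 cm^3/s/cm^2

15.6 cm^3/s/cm^2


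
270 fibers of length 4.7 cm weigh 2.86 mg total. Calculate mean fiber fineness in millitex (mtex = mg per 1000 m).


Formula: fineness (mtex) = mass (mg) / total length (km) = (mass_mg / total_length_m) * 1000
Step 1: Convert fiber length: 4.7 cm = 0.047 m
Step 2: Total fiber length = 270 * 0.047 = 12.69 m
Step 3: Linear density = 2.86 mg / 12.69 m = 0.2254 mg/m
Step 4: fineness = 0.2254 * 1000 = 225.4 mtex

225.4 mtex


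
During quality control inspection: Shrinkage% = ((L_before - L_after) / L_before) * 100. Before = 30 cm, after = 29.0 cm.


Formula: Shrinkage% = ((L_before - L_after) / L_before) * 100
Step 1: Shrinkage = 30 - 29.0 = 1.0 cm
Step 2: Shrinkage% = (1.0 / 30) * 100
Step 3: Shrinkage% = 0.033333 * 100 = 3.3333% ≈ 3.3%

3.3%


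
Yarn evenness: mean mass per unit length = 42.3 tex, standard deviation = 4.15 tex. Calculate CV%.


Formula: CV% = (standard deviation / mean) * 100
Step 1: Ratio = 4.15 / 42.3 = 0.098109
Step 2: CV% = 0.098109 * 100 = 9.8109% ≈ 9.8%

9.8%


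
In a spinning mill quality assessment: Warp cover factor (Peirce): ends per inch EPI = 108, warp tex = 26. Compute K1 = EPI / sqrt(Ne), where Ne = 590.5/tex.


Formula: K1 = EPI / sqrt(Ne), with Ne = 590.5 / tex_warp
Step 1: Ne = 590.5 / 26 = 22.712
Step 2: sqrt(Ne) = sqrt(22.712) = 4.7657
Step 3: K1 = 108 / 4.7657 = 22.7

22.7


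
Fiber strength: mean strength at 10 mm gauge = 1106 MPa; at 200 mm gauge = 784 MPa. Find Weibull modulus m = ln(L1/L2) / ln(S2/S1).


Formula: m = ln(L1/L2) / ln(S2/S1)
Step 1: ln(L1/L2) = ln(10/200) = -2.99573
Step 2: S2/S1 = 784/1106 = 0.70886
Step 3: ln(S2/S1) = ln(0.70886) = -0.34410
Step 4: m = -2.99573 / -0.34410 = 8.71

8.71 (Weibull m)


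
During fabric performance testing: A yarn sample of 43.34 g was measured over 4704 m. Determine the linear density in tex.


Formula: Tex = (mass_g / length_m) * 1000
Substituting: Tex = (43.34 / 4704) * 1000
Intermediate: 43.34 / 4704 = 0.00921344 g/m
Tex = 0.00921344 * 1000 = 9.21 tex

9.21 tex


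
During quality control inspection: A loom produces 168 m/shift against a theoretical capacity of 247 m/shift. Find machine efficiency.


Formula: Efficiency% = (Actual output / Theoretical output) * 100
Efficiency% = (168 / 247) * 100
Efficiency% = 0.680162 * 100 = 68.0162% ≈ 68.0%

68.0%


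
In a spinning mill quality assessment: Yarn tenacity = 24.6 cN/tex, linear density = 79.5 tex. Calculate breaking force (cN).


Formula: Breaking force = Tenacity * Linear density
F = 24.6 cN/tex * 79.5 tex
F = 1955.70 cN

1955.70 cN


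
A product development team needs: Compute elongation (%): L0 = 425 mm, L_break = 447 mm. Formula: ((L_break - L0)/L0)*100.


Formula: Elongation (%) = ((L_break - L0) / L0) * 100
Step 1: Extension = 447 - 425 = 22 mm
Step 2: Elongation = (22 / 425) * 100
Step 3: Elongation = 0.051765 * 100 = 5.1765% ≈ 5.2%

5.2%


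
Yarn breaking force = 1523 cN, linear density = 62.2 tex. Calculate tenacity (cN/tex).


Formula: Tenacity = Breaking force / Linear density
Tenacity = 1523 cN / 62.2 tex
Tenacity = 24.49 cN/tex

24.49 cN/tex


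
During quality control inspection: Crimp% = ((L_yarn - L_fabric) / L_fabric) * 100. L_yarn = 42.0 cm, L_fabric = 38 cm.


Formula: Crimp% = ((L_yarn - L_fabric) / L_fabric) * 100
Step 1: Extension = 42.0 - 38 = 4.0 cm
Step 2: Crimp% = (4.0 / 38) * 100
Step 3: Crimp% = 0.105263 * 100 = 10.5263% ≈ 10.5%

10.5%


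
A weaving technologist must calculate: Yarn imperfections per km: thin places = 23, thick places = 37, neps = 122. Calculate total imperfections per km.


Formula: Total = thin places + thick places + neps
Total = 23 + 37 + 122
Total = 182 imperfections/km

182 imperfections/km


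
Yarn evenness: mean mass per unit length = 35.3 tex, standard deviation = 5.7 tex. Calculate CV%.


Formula: CV% = (standard deviation / mean) * 100
Step 1: Ratio = 5.7 / 35.3 = 0.161473
Step 2: CV% = 0.161473 * 100 = 16.1473% ≈ 16.1%

16.1%


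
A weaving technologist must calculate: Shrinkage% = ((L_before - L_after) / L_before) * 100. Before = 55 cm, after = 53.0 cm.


Formula: Shrinkage% = ((L_before - L_after) / L_before) * 100
Step 1: Shrinkage = 55 - 53.0 = 2.0 cm
Step 2: Shrinkage% = (2.0 / 55) * 100
Step 3: Shrinkage% = 0.036364 * 100 = 3.6364% ≈ 3.6%

3.6%


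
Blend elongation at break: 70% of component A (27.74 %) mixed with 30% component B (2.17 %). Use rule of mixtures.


Formula: Blend property = (fraction_A * property_A) + (fraction_B * property_B)
Step 1: Contribution A = 70/100 * 27.74 % = 19.418 %
Step 2: Contribution B = 30/100 * 2.17 % = 0.651 %
Step 3: Blend elongation at break = 19.418 + 0.651 = 20.069 %

20.069 %


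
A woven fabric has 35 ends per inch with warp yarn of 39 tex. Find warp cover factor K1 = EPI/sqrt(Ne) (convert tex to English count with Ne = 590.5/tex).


Formula: K1 = EPI / sqrt(Ne), with Ne = 590.5 / tex_warp
Step 1: Ne = 590.5 / 39 = 15.141
Step 2: sqrt(Ne) = sqrt(15.141) = 3.8911
Step 3: K1 = 35 / 3.8911 = 9.0

9.0


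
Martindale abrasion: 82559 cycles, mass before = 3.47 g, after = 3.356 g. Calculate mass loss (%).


Formula: Mass loss% = ((m_before - m_after) / m_before) * 100
Step 1: Mass loss = 3.47 - 3.356 = 0.114 g
Step 2: Ratio = 0.114 / 3.47 = 0.032853
Step 3: Mass loss% = 0.032853 * 100 = 3.2853% ≈ 3.29%

3.29%


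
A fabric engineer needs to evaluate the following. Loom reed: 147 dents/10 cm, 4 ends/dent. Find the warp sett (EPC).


Formula: EPC = (dents per 10 cm * ends per dent) / 10
Step 1: Total ends per 10 cm = 147 * 4 = 588
Step 2: EPC = 588 / 10 = 58.8 ends/cm

58.8 ends/cm


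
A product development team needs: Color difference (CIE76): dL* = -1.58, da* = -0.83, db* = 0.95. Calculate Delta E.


Formula: Delta E = sqrt(dL*^2 + da*^2 + db*^2)
Step 1: dL*^2 = (-1.58)^2 = 2.4964
Step 2: da*^2 = (-0.83)^2 = 0.6889
Step 3: db*^2 = 0.95^2 = 0.9025
Step 4: Sum = 2.4964 + 0.6889 + 0.9025 = 4.0878
Step 5: Delta E = sqrt(4.0878) = 2.02

2.02 Delta E


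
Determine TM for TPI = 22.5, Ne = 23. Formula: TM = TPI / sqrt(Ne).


Formula: TM = TPI / sqrt(Ne)
Step 1: sqrt(Ne) = sqrt(23) = 4.7958
Step 2: TM = 22.5 / 4.7958 = 4.69

4.69 TM


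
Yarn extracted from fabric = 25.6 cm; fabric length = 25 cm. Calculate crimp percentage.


Formula: Crimp% = ((L_yarn - L_fabric) / L_fabric) * 100
Step 1: Extension = 25.6 - 25 = 0.6 cm
Step 2: Crimp% = (0.6 / 25) * 100
Step 3: Crimp% = 0.024 * 100 = 2.4%

2.4%


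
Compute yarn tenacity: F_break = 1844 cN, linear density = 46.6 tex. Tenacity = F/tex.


Formula: Tenacity = Breaking force / Linear density
Tenacity = 1844 cN / 46.6 tex
Tenacity = 39.57 cN/tex

39.57 cN/tex


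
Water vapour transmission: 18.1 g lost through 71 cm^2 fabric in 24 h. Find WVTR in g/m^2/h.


Formula: WVTR = mass_loss / (area * time)
Step 1: Convert area: 71 cm^2 = 0.0071 m^2
Step 2: WVTR = 18.1 g / (0.0071 m^2 * 24 h)
Step 3: WVTR = 18.1 / 0.1704 = 106.2 g/m^2/h

106.2 g/m^2/h


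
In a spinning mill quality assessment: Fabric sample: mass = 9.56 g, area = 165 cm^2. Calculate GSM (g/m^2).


Formula: GSM = mass_g / area_m2
Step 1: Convert area: 165 cm^2 = 165 / 10000 = 0.0165 m^2
Step 2: GSM = 9.56 g / 0.0165 m^2 = 579.4 g/m^2

579.4 g/m^2


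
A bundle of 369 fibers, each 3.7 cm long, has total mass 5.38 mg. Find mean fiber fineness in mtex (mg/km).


Formula: fineness (mtex) = mass (mg) / total length (km) = (mass_mg / total_length_m) * 1000
Step 1: Convert fiber length: 3.7 cm = 0.037 m
Step 2: Total fiber length = 369 * 0.037 = 13.653 m
Step 3: Linear density = 5.38 mg / 13.653 m = 0.3941 mg/m
Step 4: fineness = 0.3941 * 1000 = 394.1 mtex

394.1 mtex


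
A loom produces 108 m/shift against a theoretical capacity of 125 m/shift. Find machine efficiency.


Formula: Efficiency% = (Actual output / Theoretical output) * 100
Efficiency% = (108 / 125) * 100
Efficiency% = 0.864 * 100 = 86.4%

86.4%


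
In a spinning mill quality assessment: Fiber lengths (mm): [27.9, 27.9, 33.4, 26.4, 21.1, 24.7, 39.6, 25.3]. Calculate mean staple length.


Formula: Mean = sum of lengths / count
Sum = 27.9 + 27.9 + 33.4 + 26.4 + 21.1 + 24.7 + 39.6 + 25.3
Sum = 226.3 mm
Mean = 226.3 / 8 = 28.29 mm

28.29 mm


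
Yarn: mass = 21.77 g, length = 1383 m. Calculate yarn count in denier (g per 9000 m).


Formula: den = (mass_g / length_m) * 9000
Substituting: den = (21.77 / 1383) * 9000
Intermediate: 21.77 / 1383 = 0.01574114 g/m
den = 0.01574114 * 9000 = 141.7 denier

141.7 denier


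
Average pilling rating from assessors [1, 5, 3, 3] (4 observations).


Formula: Mean = sum / count
Sum = 1 + 5 + 3 + 3 = 12
Mean = 12 / 4 = 3.0

3.0


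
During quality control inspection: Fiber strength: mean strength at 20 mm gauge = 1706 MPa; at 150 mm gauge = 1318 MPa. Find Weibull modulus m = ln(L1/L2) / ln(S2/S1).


Formula: m = ln(L1/L2) / ln(S2/S1)
Step 1: ln(L1/L2) = ln(20/150) = -2.01490
Step 2: S2/S1 = 1318/1706 = 0.77257
Step 3: ln(S2/S1) = ln(0.77257) = -0.25803
Step 4: m = -2.01490 / -0.25803 = 7.81

7.81 (Weibull m)
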